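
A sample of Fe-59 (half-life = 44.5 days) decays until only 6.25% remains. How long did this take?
t = t½ × log₂(N₀/N) = 178 days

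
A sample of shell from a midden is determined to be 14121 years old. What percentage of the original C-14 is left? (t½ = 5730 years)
N/N₀ = (1/2)^(t/t½) = 0.1812 = 18.1%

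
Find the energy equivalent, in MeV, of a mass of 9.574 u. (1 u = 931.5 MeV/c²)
E = mc² = 8918 MeV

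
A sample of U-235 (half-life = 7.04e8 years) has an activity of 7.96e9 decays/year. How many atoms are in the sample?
N = A/λ = 8.085e18 atoms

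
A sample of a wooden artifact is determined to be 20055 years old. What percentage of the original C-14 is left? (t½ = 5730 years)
N/N₀ = (1/2)^(t/t½) = 0.08839 = 8.84%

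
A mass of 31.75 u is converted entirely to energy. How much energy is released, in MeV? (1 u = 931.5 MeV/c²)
E = mc² = 29580 MeV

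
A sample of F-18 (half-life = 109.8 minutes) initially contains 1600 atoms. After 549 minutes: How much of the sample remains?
N = N₀(1/2)^(t/t½) = 50 atoms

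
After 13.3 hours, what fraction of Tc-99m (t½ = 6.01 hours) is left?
N/N₀ = (1/2)^(t/t½) = 0.2157 = 21.6%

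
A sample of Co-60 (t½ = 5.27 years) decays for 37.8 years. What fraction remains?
N/N₀ = (1/2)^(t/t½) = 0.006931 = 0.693%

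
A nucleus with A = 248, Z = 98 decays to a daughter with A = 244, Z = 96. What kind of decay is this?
ΔA = -4, ΔZ = -2 ⇒ alpha decay (α)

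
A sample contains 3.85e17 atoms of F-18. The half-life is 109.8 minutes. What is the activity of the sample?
A = λN = 2.43e15 decays/minute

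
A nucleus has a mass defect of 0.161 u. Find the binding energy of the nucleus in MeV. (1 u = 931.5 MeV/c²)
B.E. = Δm × 931.5 = 150 MeV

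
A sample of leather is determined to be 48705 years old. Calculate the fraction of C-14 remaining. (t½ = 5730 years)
N/N₀ = (1/2)^(t/t½) = 0.002762 = 0.276%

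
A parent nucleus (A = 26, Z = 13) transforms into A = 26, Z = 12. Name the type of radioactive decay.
ΔA = 0, ΔZ = -1 ⇒ beta-plus decay (β⁺) or electron capture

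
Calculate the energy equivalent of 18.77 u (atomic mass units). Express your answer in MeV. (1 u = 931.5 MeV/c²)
E = mc² = 17480 MeV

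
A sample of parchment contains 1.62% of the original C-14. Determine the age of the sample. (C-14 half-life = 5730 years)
Age = t½ × log₂(1/ratio) = 34080 years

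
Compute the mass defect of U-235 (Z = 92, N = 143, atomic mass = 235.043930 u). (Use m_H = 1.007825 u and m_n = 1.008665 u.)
Δm = Z·m_H + N·m_n − M = 1.915 u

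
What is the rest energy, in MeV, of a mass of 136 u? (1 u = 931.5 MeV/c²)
E = mc² = 1.267e5 MeV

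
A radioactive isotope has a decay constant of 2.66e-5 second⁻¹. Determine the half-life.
t½ = ln(2)/λ = 26060 seconds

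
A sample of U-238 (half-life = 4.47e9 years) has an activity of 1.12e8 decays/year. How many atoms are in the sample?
N = A/λ = 7.223e17 atoms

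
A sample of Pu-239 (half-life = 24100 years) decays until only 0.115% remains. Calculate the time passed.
t = t½ × log₂(N₀/N) = 2.353e5 years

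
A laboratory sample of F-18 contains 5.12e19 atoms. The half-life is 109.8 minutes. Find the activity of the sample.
A = λN = 3.232e17 decays/minute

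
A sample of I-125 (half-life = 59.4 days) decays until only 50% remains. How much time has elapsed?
t = t½ × log₂(N₀/N) = 59.4 days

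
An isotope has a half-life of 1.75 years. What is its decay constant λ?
λ = ln(2)/t½ = 0.3961 year⁻¹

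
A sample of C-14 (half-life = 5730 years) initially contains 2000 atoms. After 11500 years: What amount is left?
N = N₀(1/2)^(t/t½) = 497.6 atoms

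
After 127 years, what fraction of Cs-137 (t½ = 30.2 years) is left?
N/N₀ = (1/2)^(t/t½) = 0.05421 = 5.42%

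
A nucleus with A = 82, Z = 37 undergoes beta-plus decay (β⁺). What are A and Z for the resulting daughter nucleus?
Daughter: A = 82, Z = 36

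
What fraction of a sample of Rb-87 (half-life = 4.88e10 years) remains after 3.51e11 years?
N/N₀ = (1/2)^(t/t½) = 0.006836 = 0.684%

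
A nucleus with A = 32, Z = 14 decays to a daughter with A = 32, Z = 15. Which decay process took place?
ΔA = 0, ΔZ = +1 ⇒ beta-minus decay (β⁻)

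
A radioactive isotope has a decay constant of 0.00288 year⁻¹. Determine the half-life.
t½ = ln(2)/λ = 240.7 years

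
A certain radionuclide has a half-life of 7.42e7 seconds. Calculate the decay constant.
λ = ln(2)/t½ = 9.342e-9 second⁻¹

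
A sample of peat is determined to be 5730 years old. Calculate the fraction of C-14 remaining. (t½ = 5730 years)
N/N₀ = (1/2)^(t/t½) = 0.5 = 50%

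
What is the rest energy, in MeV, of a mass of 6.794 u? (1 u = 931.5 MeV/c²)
E = mc² = 6329 MeV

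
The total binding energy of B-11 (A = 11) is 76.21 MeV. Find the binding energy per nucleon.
B.E./A = 76.21/11 = 6.928 MeV/nucleon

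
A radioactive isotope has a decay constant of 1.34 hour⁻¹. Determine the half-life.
t½ = ln(2)/λ = 0.5173 hours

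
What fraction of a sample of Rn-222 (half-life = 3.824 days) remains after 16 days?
N/N₀ = (1/2)^(t/t½) = 0.05501 = 5.5%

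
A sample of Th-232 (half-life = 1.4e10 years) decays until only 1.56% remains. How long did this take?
t = t½ × log₂(N₀/N) = 8.403e10 years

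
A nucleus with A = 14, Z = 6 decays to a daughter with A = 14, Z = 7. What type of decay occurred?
ΔA = 0, ΔZ = +1 ⇒ beta-minus decay (β⁻)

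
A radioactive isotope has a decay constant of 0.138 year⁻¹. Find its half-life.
t½ = ln(2)/λ = 5.023 years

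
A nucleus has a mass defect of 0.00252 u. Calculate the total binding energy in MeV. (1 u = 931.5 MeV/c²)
B.E. = Δm × 931.5 = 2.347 MeV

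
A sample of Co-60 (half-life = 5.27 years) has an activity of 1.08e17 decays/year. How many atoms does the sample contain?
N = A/λ = 8.211e17 atoms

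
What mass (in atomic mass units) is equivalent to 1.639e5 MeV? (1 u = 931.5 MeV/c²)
m = E/c² = 176 u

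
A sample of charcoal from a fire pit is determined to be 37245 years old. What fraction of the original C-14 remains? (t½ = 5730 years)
N/N₀ = (1/2)^(t/t½) = 0.01105 = 1.1%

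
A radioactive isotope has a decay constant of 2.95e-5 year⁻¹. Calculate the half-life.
t½ = ln(2)/λ = 23500 years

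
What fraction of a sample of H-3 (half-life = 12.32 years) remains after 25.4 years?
N/N₀ = (1/2)^(t/t½) = 0.2395 = 24%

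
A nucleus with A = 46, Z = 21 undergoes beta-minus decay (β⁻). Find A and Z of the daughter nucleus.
Daughter: A = 46, Z = 22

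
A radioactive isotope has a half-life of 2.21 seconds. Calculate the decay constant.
λ = ln(2)/t½ = 0.3136 second⁻¹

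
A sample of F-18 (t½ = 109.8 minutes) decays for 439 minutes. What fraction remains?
N/N₀ = (1/2)^(t/t½) = 0.06258 = 6.26%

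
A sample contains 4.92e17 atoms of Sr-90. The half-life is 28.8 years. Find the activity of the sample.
A = λN = 1.184e16 decays/year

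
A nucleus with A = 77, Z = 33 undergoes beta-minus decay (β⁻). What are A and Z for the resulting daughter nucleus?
Daughter: A = 77, Z = 34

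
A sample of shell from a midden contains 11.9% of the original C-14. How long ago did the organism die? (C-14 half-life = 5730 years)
Age = t½ × log₂(1/ratio) = 17600 years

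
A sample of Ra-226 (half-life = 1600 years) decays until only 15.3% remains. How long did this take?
t = t½ × log₂(N₀/N) = 4333 years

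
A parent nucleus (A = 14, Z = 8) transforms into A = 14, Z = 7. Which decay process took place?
ΔA = 0, ΔZ = -1 ⇒ beta-plus decay (β⁺) or electron capture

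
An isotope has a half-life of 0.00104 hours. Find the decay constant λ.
λ = ln(2)/t½ = 666.5 hour⁻¹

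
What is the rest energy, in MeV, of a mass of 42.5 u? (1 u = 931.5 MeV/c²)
E = mc² = 39590 MeV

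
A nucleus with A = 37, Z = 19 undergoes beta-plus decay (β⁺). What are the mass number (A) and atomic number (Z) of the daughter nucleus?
Daughter: A = 37, Z = 18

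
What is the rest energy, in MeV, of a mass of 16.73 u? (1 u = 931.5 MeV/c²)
E = mc² = 15580 MeV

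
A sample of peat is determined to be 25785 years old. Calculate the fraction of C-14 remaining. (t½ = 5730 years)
N/N₀ = (1/2)^(t/t½) = 0.04419 = 4.42%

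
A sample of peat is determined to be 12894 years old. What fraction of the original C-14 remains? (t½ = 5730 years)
N/N₀ = (1/2)^(t/t½) = 0.2102 = 21%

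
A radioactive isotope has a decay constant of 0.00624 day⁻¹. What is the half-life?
t½ = ln(2)/λ = 111.1 days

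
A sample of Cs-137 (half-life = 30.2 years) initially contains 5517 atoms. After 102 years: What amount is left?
N = N₀(1/2)^(t/t½) = 530.9 atoms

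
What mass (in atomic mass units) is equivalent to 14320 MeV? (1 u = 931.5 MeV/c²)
m = E/c² = 15.37 u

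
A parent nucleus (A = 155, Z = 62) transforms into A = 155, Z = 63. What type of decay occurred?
ΔA = 0, ΔZ = +1 ⇒ beta-minus decay (β⁻)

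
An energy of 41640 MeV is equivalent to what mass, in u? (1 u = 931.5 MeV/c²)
m = E/c² = 44.7 u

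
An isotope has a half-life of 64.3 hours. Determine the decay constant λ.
λ = ln(2)/t½ = 0.01078 hour⁻¹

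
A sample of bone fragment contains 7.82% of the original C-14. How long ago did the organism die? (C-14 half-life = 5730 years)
Age = t½ × log₂(1/ratio) = 21070 years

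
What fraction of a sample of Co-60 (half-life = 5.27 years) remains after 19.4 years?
N/N₀ = (1/2)^(t/t½) = 0.07796 = 7.8%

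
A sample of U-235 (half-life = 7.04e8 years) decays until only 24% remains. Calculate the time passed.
t = t½ × log₂(N₀/N) = 1.449e9 years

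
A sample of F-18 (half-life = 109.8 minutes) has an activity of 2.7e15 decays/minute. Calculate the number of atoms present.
N = A/λ = 4.277e17 atoms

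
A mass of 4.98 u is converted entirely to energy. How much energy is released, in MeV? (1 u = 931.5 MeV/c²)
E = mc² = 4639 MeV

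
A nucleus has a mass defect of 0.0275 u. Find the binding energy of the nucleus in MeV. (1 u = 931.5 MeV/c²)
B.E. = Δm × 931.5 = 25.62 MeV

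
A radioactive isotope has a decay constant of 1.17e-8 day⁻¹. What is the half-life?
t½ = ln(2)/λ = 5.924e7 days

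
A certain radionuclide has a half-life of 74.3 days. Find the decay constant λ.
λ = ln(2)/t½ = 0.009329 day⁻¹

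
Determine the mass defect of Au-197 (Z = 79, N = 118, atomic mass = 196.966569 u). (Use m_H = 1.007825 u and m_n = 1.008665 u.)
Δm = Z·m_H + N·m_n − M = 1.674 u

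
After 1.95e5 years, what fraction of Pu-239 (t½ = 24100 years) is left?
N/N₀ = (1/2)^(t/t½) = 0.003667 = 0.367%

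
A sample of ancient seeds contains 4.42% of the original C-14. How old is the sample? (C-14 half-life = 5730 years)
Age = t½ × log₂(1/ratio) = 25780 years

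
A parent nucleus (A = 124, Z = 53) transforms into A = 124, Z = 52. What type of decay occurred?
ΔA = 0, ΔZ = -1 ⇒ beta-plus decay (β⁺) or electron capture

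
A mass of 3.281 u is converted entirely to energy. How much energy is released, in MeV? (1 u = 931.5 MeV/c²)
E = mc² = 3056 MeV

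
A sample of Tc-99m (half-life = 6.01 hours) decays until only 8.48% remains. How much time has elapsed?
t = t½ × log₂(N₀/N) = 21.39 hours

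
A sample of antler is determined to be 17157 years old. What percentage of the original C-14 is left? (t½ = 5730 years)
N/N₀ = (1/2)^(t/t½) = 0.1255 = 12.5%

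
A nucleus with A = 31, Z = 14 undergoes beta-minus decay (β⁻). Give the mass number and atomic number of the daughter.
Daughter: A = 31, Z = 15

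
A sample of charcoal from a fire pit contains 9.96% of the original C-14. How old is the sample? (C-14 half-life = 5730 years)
Age = t½ × log₂(1/ratio) = 19070 years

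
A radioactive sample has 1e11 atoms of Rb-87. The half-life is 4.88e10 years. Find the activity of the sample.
A = λN = 1.42 decays/year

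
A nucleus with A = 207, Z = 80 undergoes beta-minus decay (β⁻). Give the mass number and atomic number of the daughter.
Daughter: A = 207, Z = 81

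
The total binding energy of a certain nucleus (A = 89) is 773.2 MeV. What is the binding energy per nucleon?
B.E./A = 773.2/89 = 8.688 MeV/nucleon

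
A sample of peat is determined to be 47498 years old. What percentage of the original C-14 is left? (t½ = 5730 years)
N/N₀ = (1/2)^(t/t½) = 0.003196 = 0.32%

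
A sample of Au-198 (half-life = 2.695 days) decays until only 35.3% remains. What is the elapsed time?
t = t½ × log₂(N₀/N) = 4.049 days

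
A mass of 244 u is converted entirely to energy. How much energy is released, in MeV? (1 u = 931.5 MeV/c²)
E = mc² = 2.273e5 MeV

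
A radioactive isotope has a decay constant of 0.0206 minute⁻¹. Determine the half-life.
t½ = ln(2)/λ = 33.65 minutes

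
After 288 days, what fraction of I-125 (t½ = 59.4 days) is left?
N/N₀ = (1/2)^(t/t½) = 0.03471 = 3.47%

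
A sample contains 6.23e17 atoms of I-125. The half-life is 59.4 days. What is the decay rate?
A = λN = 7.27e15 decays/day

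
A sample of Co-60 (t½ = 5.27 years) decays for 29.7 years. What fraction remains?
N/N₀ = (1/2)^(t/t½) = 0.02011 = 2.01%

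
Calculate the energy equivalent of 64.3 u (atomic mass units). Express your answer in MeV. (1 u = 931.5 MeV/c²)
E = mc² = 59900 MeV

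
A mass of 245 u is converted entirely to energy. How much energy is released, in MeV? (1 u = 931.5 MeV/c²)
E = mc² = 2.282e5 MeV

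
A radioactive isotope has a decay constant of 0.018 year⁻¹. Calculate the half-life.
t½ = ln(2)/λ = 38.51 years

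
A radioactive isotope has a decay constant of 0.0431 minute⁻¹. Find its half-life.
t½ = ln(2)/λ = 16.08 minutes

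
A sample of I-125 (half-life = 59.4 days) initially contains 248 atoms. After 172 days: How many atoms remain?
N = N₀(1/2)^(t/t½) = 33.33 atoms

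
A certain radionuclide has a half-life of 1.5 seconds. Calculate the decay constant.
λ = ln(2)/t½ = 0.4621 second⁻¹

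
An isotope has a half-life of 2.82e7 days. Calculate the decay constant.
λ = ln(2)/t½ = 2.458e-8 day⁻¹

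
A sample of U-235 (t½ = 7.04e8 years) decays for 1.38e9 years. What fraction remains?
N/N₀ = (1/2)^(t/t½) = 0.257 = 25.7%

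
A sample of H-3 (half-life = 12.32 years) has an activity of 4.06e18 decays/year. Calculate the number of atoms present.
N = A/λ = 7.216e19 atoms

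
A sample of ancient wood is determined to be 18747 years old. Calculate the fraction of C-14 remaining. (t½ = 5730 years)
N/N₀ = (1/2)^(t/t½) = 0.1035 = 10.4%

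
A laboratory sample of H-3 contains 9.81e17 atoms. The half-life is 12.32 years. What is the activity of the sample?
A = λN = 5.519e16 decays/year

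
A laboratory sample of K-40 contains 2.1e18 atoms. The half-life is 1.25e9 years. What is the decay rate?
A = λN = 1.164e9 decays/year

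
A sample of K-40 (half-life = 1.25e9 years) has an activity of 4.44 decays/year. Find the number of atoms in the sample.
N = A/λ = 8.007e9 atoms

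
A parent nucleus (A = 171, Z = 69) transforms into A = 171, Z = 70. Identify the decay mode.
ΔA = 0, ΔZ = +1 ⇒ beta-minus decay (β⁻)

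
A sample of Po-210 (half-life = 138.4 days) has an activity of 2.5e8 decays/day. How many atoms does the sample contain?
N = A/λ = 4.992e10 atoms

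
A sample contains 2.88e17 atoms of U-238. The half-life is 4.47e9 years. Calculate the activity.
A = λN = 4.466e7 decays/year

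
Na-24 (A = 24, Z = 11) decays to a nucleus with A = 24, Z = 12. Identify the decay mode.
ΔA = 0, ΔZ = +1 ⇒ beta-minus decay (β⁻)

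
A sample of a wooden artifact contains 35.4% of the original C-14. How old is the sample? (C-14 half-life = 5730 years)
Age = t½ × log₂(1/ratio) = 8585 years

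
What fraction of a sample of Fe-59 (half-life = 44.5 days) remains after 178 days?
N/N₀ = (1/2)^(t/t½) = 0.0625 = 6.25%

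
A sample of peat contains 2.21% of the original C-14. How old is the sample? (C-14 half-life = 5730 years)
Age = t½ × log₂(1/ratio) = 31510 years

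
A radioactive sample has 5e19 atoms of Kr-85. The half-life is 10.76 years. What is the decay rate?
A = λN = 3.221e18 decays/year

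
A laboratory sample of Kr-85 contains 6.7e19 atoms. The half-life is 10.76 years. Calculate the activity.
A = λN = 4.316e18 decays/year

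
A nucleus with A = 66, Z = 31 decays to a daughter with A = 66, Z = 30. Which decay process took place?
ΔA = 0, ΔZ = -1 ⇒ beta-plus decay (β⁺) or electron capture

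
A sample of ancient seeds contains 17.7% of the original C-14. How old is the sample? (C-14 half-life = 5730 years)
Age = t½ × log₂(1/ratio) = 14310 years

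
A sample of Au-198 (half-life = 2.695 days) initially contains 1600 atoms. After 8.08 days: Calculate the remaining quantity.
N = N₀(1/2)^(t/t½) = 200.3 atoms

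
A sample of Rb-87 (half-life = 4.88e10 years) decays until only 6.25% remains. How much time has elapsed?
t = t½ × log₂(N₀/N) = 1.952e11 years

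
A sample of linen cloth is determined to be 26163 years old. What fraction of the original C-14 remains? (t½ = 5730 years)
N/N₀ = (1/2)^(t/t½) = 0.04222 = 4.22%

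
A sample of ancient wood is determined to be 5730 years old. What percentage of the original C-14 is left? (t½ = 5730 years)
N/N₀ = (1/2)^(t/t½) = 0.5 = 50%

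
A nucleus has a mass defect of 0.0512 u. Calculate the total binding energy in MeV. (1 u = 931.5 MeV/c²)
B.E. = Δm × 931.5 = 47.69 MeV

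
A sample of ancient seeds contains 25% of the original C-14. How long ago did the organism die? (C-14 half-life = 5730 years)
Age = t½ × log₂(1/ratio) = 11460 years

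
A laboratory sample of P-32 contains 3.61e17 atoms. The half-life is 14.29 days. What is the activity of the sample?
A = λN = 1.751e16 decays/day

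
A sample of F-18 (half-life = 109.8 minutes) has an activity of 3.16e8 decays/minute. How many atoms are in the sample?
N = A/λ = 5.006e10 atoms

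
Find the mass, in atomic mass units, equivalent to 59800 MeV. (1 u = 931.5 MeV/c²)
m = E/c² = 64.2 u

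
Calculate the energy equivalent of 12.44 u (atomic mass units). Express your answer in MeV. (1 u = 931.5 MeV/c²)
E = mc² = 11590 MeV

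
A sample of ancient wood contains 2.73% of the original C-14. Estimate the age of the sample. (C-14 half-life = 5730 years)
Age = t½ × log₂(1/ratio) = 29770 years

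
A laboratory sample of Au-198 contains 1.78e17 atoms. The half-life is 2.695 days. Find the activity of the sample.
A = λN = 4.578e16 decays/day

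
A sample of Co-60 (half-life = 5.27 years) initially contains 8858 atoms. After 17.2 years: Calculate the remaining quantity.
N = N₀(1/2)^(t/t½) = 922.2 atoms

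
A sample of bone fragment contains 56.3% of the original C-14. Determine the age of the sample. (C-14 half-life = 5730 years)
Age = t½ × log₂(1/ratio) = 4749 years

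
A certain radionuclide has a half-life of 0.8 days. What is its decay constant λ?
λ = ln(2)/t½ = 0.8664 day⁻¹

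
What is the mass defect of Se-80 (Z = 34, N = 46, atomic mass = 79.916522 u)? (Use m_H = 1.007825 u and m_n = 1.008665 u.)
Δm = Z·m_H + N·m_n − M = 0.7481 u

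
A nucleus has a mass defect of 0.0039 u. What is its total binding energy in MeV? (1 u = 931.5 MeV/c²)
B.E. = Δm × 931.5 = 3.633 MeV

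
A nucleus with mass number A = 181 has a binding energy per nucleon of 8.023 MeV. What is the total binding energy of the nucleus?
B.E. = 8.023 × 181 = 1452 MeV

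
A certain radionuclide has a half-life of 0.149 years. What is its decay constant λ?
λ = ln(2)/t½ = 4.652 year⁻¹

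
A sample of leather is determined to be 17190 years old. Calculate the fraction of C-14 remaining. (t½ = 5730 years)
N/N₀ = (1/2)^(t/t½) = 0.125 = 12.5%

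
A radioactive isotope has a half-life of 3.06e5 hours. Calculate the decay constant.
λ = ln(2)/t½ = 2.265e-6 hour⁻¹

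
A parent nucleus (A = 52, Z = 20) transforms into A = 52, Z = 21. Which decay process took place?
ΔA = 0, ΔZ = +1 ⇒ beta-minus decay (β⁻)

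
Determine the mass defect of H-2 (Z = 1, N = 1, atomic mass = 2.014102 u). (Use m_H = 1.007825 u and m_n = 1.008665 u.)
Δm = Z·m_H + N·m_n − M = 0.002388 u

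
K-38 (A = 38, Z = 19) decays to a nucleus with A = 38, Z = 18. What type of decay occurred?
ΔA = 0, ΔZ = -1 ⇒ beta-plus decay (β⁺) or electron capture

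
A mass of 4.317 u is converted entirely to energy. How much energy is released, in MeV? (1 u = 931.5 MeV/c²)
E = mc² = 4021 MeV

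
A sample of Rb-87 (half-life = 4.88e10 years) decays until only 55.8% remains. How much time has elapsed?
t = t½ × log₂(N₀/N) = 4.107e10 years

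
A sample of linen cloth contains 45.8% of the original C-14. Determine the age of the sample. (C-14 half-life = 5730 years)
Age = t½ × log₂(1/ratio) = 6455 years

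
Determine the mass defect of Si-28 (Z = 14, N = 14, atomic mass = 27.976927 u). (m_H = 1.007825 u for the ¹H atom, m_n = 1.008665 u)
Δm = Z·m_H + N·m_n − M = 0.2539 u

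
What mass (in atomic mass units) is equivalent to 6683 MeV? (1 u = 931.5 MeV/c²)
m = E/c² = 7.174 u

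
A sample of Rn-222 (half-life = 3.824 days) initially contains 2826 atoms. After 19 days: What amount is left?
N = N₀(1/2)^(t/t½) = 90.25 atoms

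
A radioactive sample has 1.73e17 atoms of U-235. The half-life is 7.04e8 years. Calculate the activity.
A = λN = 1.703e8 decays/year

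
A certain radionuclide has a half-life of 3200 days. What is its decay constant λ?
λ = ln(2)/t½ = 2.166e-4 day⁻¹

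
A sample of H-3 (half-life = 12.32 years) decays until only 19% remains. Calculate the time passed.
t = t½ × log₂(N₀/N) = 29.52 years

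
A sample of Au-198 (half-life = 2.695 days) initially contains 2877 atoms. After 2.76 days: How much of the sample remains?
N = N₀(1/2)^(t/t½) = 1415 atoms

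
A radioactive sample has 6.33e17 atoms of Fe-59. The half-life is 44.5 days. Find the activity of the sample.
A = λN = 9.86e15 decays/day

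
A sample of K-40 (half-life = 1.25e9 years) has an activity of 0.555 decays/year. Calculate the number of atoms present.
N = A/λ = 1.001e9 atoms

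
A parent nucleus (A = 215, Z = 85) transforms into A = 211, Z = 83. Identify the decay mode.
ΔA = -4, ΔZ = -2 ⇒ alpha decay (α)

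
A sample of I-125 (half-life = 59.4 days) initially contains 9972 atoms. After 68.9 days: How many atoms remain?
N = N₀(1/2)^(t/t½) = 4463 atoms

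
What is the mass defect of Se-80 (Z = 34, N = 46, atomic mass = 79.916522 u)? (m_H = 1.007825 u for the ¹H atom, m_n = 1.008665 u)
Δm = Z·m_H + N·m_n − M = 0.7481 u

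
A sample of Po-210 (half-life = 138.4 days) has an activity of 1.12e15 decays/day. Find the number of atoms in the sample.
N = A/λ = 2.236e17 atoms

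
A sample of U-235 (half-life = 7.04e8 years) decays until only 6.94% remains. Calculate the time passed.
t = t½ × log₂(N₀/N) = 2.71e9 years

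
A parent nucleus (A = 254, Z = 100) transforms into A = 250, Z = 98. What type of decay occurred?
ΔA = -4, ΔZ = -2 ⇒ alpha decay (α)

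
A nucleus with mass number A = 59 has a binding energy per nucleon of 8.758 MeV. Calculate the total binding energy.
B.E. = 8.758 × 59 = 516.7 MeV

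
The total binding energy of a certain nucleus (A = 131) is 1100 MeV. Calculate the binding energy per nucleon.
B.E./A = 1100/131 = 8.397 MeV/nucleon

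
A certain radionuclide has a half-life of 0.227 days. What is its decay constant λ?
λ = ln(2)/t½ = 3.054 day⁻¹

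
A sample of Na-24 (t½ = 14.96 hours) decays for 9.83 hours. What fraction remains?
N/N₀ = (1/2)^(t/t½) = 0.6342 = 63.4%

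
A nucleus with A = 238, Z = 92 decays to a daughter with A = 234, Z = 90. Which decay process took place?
ΔA = -4, ΔZ = -2 ⇒ alpha decay (α)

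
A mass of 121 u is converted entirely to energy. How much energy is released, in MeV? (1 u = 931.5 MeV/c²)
E = mc² = 1.127e5 MeV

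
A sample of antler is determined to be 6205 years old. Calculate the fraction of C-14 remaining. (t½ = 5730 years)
N/N₀ = (1/2)^(t/t½) = 0.4721 = 47.2%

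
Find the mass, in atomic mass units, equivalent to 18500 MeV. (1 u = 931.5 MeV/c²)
m = E/c² = 19.86 u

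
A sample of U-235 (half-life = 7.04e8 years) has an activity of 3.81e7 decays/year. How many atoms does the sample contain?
N = A/λ = 3.87e16 atoms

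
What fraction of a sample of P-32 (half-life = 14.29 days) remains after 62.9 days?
N/N₀ = (1/2)^(t/t½) = 0.04731 = 4.73%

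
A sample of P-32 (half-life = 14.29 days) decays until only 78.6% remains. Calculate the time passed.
t = t½ × log₂(N₀/N) = 4.964 days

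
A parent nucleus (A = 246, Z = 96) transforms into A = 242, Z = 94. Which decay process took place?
ΔA = -4, ΔZ = -2 ⇒ alpha decay (α)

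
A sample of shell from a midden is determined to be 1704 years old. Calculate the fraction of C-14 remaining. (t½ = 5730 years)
N/N₀ = (1/2)^(t/t½) = 0.8137 = 81.4%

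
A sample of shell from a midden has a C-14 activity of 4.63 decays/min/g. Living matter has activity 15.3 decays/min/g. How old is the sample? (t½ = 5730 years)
Age = t½ × log₂(A₀/A) = 9881 years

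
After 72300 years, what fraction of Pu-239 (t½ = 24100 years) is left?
N/N₀ = (1/2)^(t/t½) = 0.125 = 12.5%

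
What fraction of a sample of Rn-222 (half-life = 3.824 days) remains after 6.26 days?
N/N₀ = (1/2)^(t/t½) = 0.3215 = 32.2%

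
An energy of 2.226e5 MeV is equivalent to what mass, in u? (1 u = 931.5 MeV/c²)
m = E/c² = 239 u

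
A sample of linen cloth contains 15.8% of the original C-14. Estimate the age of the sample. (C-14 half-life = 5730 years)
Age = t½ × log₂(1/ratio) = 15250 years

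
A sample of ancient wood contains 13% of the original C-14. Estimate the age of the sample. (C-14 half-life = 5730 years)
Age = t½ × log₂(1/ratio) = 16870 years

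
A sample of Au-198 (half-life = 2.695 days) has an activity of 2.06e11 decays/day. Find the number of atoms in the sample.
N = A/λ = 8.009e11 atoms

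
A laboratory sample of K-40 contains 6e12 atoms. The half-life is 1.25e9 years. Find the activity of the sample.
A = λN = 3327 decays/year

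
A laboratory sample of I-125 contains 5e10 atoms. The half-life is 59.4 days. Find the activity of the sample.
A = λN = 5.835e8 decays/day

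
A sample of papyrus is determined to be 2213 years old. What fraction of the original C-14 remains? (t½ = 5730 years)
N/N₀ = (1/2)^(t/t½) = 0.7651 = 76.5%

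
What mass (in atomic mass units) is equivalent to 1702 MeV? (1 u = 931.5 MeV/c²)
m = E/c² = 1.827 u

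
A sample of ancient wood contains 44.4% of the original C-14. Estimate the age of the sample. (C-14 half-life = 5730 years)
Age = t½ × log₂(1/ratio) = 6712 years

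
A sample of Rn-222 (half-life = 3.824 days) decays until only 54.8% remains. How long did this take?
t = t½ × log₂(N₀/N) = 3.318 days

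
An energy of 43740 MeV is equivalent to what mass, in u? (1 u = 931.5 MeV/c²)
m = E/c² = 46.96 u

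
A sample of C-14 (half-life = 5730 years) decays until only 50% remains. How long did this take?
t = t½ × log₂(N₀/N) = 5730 years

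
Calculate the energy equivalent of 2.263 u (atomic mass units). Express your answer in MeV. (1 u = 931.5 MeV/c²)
E = mc² = 2108 MeV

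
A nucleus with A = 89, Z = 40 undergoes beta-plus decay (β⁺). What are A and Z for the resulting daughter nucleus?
Daughter: A = 89, Z = 39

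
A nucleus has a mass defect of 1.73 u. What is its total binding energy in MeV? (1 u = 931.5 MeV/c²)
B.E. = Δm × 931.5 = 1611 MeV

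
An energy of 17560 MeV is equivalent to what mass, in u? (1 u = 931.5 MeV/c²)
m = E/c² = 18.85 u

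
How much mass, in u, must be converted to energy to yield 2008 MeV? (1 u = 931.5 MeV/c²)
m = E/c² = 2.156 u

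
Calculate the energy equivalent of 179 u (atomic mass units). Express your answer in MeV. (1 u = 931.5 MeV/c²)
E = mc² = 1.667e5 MeV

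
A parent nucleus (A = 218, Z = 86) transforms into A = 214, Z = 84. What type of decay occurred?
ΔA = -4, ΔZ = -2 ⇒ alpha decay (α)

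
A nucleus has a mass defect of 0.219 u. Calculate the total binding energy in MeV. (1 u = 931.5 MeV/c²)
B.E. = Δm × 931.5 = 204 MeV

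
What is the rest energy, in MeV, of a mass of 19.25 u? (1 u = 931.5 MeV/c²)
E = mc² = 17930 MeV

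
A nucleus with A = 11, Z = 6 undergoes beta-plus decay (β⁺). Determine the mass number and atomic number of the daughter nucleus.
Daughter: A = 11, Z = 5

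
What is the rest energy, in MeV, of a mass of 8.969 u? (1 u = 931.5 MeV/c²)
E = mc² = 8355 MeV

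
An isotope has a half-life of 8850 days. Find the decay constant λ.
λ = ln(2)/t½ = 7.832e-5 day⁻¹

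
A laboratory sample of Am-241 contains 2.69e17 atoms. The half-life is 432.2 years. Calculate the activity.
A = λN = 4.314e14 decays/year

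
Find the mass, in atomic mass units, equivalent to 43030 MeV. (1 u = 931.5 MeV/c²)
m = E/c² = 46.19 u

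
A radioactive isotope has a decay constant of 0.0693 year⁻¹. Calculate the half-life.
t½ = ln(2)/λ = 10 years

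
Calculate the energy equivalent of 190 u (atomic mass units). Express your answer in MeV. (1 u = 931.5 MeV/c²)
E = mc² = 1.77e5 MeV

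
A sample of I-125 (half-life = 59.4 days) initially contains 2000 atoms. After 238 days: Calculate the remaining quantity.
N = N₀(1/2)^(t/t½) = 124.4 atoms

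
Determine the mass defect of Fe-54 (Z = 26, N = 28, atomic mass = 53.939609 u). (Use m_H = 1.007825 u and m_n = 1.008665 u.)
Δm = Z·m_H + N·m_n − M = 0.5065 u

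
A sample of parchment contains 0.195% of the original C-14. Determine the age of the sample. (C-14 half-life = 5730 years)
Age = t½ × log₂(1/ratio) = 51580 years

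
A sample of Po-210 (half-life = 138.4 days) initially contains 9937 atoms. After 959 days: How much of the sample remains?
N = N₀(1/2)^(t/t½) = 81.54 atoms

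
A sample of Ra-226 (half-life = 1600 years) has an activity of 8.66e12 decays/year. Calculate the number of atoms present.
N = A/λ = 1.999e16 atoms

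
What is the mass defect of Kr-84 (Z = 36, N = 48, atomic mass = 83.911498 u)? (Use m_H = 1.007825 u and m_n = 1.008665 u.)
Δm = Z·m_H + N·m_n − M = 0.7861 u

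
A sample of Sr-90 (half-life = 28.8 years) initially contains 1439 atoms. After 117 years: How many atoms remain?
N = N₀(1/2)^(t/t½) = 86.12 atoms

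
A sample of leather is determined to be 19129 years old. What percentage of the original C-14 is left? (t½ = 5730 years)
N/N₀ = (1/2)^(t/t½) = 0.09887 = 9.89%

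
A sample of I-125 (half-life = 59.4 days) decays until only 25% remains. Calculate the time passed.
t = t½ × log₂(N₀/N) = 118.8 days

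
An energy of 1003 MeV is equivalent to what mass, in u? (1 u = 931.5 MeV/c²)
m = E/c² = 1.077 u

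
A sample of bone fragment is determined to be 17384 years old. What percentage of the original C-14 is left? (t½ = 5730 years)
N/N₀ = (1/2)^(t/t½) = 0.1221 = 12.2%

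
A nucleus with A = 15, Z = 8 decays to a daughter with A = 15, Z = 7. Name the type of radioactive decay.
ΔA = 0, ΔZ = -1 ⇒ beta-plus decay (β⁺) or electron capture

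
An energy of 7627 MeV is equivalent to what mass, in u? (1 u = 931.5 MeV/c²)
m = E/c² = 8.188 u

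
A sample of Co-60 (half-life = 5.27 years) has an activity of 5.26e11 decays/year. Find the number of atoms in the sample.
N = A/λ = 3.999e12 atoms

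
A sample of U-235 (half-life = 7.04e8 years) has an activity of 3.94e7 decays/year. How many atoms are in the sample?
N = A/λ = 4.002e16 atoms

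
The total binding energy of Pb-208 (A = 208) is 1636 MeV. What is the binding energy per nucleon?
B.E./A = 1636/208 = 7.865 MeV/nucleon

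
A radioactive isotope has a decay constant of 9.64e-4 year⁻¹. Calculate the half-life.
t½ = ln(2)/λ = 719 years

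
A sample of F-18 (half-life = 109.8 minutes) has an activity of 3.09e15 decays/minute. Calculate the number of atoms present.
N = A/λ = 4.895e17 atoms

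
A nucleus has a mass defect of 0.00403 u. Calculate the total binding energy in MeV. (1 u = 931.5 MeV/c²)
B.E. = Δm × 931.5 = 3.754 MeV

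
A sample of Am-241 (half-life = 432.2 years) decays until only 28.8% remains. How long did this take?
t = t½ × log₂(N₀/N) = 776.2 years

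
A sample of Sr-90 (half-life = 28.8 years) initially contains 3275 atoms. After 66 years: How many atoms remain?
N = N₀(1/2)^(t/t½) = 668.9 atoms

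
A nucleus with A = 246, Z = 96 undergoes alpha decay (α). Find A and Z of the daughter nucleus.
Daughter: A = 242, Z = 94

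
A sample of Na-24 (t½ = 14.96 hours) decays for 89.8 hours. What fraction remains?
N/N₀ = (1/2)^(t/t½) = 0.0156 = 1.56%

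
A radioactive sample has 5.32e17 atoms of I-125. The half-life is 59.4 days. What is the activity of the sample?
A = λN = 6.208e15 decays/day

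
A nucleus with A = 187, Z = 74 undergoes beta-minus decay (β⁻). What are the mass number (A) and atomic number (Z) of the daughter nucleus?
Daughter: A = 187, Z = 75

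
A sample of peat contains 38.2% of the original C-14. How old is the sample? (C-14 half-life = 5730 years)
Age = t½ × log₂(1/ratio) = 7955 years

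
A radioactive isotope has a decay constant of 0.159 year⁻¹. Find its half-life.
t½ = ln(2)/λ = 4.359 years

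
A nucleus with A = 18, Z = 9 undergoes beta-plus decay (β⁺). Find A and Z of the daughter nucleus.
Daughter: A = 18, Z = 8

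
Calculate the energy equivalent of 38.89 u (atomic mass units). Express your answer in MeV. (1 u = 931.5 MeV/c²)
E = mc² = 36230 MeV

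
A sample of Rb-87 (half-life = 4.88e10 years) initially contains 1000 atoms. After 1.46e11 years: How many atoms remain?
N = N₀(1/2)^(t/t½) = 125.7 atoms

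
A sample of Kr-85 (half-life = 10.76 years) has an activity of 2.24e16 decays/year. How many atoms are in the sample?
N = A/λ = 3.477e17 atoms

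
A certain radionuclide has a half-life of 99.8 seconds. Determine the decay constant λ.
λ = ln(2)/t½ = 0.006945 second⁻¹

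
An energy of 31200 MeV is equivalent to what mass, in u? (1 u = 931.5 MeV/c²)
m = E/c² = 33.49 u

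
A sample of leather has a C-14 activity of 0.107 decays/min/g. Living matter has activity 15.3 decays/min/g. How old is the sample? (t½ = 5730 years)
Age = t½ × log₂(A₀/A) = 41030 years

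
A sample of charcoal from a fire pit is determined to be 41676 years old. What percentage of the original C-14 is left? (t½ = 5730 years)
N/N₀ = (1/2)^(t/t½) = 0.006464 = 0.646%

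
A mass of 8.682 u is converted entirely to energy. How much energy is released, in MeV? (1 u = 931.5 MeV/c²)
E = mc² = 8087 MeV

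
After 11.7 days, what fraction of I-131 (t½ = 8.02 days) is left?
N/N₀ = (1/2)^(t/t½) = 0.3638 = 36.4%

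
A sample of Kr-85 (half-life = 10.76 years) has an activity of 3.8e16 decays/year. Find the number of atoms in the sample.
N = A/λ = 5.899e17 atoms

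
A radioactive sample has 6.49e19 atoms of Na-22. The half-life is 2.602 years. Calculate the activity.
A = λN = 1.729e19 decays/year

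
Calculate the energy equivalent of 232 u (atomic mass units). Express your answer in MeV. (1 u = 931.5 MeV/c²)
E = mc² = 2.161e5 MeV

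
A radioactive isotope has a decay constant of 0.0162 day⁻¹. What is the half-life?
t½ = ln(2)/λ = 42.79 days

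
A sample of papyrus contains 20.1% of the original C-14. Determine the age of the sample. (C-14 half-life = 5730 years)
Age = t½ × log₂(1/ratio) = 13260 years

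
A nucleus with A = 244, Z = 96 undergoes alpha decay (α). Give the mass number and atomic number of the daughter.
Daughter: A = 240, Z = 94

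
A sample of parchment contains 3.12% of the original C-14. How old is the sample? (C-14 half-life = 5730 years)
Age = t½ × log₂(1/ratio) = 28660 years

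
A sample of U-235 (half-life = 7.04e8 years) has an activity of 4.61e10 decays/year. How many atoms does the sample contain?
N = A/λ = 4.682e19 atoms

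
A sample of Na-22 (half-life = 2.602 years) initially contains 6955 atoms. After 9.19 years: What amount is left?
N = N₀(1/2)^(t/t½) = 601.3 atoms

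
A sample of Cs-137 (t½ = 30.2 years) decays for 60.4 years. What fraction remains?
N/N₀ = (1/2)^(t/t½) = 0.25 = 25%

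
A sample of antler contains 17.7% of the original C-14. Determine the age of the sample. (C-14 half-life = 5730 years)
Age = t½ × log₂(1/ratio) = 14310 years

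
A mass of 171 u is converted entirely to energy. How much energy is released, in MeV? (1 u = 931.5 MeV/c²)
E = mc² = 1.593e5 MeV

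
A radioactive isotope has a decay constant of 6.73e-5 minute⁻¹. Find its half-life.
t½ = ln(2)/λ = 10300 minutes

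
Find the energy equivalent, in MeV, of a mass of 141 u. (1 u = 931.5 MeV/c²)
E = mc² = 1.313e5 MeV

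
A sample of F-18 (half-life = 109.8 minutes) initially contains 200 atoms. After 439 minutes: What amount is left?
N = N₀(1/2)^(t/t½) = 12.52 atoms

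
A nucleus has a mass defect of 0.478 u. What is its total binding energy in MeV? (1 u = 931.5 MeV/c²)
B.E. = Δm × 931.5 = 445.3 MeV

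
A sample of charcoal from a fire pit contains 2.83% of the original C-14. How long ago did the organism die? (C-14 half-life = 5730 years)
Age = t½ × log₂(1/ratio) = 29470 years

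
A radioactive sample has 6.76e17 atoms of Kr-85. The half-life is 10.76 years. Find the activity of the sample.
A = λN = 4.355e16 decays/year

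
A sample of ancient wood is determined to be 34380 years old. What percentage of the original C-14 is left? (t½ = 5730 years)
N/N₀ = (1/2)^(t/t½) = 0.01562 = 1.56%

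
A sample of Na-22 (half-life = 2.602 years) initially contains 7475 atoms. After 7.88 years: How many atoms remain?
N = N₀(1/2)^(t/t½) = 916.1 atoms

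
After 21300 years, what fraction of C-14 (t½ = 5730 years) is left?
N/N₀ = (1/2)^(t/t½) = 0.07603 = 7.6%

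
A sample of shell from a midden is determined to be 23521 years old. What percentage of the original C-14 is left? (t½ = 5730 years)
N/N₀ = (1/2)^(t/t½) = 0.05812 = 5.81%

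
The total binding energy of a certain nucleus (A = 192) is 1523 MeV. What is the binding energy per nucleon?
B.E./A = 1523/192 = 7.932 MeV/nucleon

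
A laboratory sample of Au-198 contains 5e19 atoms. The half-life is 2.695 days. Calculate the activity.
A = λN = 1.286e19 decays/day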